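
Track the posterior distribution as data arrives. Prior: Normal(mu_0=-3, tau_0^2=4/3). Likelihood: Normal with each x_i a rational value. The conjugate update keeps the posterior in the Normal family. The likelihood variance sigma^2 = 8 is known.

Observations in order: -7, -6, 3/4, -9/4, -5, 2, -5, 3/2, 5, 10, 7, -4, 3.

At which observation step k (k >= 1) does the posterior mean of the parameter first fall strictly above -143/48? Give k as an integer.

obs 1: x=-7 → posterior Normal(-25/7, 8/7)
obs 2: x=-6 → posterior Normal(-31/8, 1)
obs 3: x=3/4 → posterior Normal(-121/36, 8/9)
obs 4: x=-9/4 → posterior Normal(-13/4, 4/5)
obs 5: x=-5 → posterior Normal(-75/22, 8/11)
obs 6: x=2 → posterior Normal(-71/24, 2/3)
obs 7: x=-5 → posterior Normal(-81/26, 8/13)
obs 8: x=3/2 → posterior Normal(-39/14, 4/7)
obs 9: x=5 → posterior Normal(-34/15, 8/15)
obs 10: x=10 → posterior Normal(-3/2, 1/2)
obs 11: x=7 → posterior Normal(-1, 8/17)
obs 12: x=-4 → posterior Normal(-7/6, 4/9)
obs 13: x=3 → posterior Normal(-18/19, 8/19)

k = 6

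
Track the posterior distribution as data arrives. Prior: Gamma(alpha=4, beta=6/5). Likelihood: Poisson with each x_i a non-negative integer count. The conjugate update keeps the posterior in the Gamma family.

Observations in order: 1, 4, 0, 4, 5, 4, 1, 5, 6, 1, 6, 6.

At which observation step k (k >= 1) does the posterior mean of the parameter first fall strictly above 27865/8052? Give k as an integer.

obs 1: x=1 → posterior Gamma(5, 11/5)
obs 2: x=4 → posterior Gamma(9, 16/5)
obs 3: x=0 → posterior Gamma(9, 21/5)
obs 4: x=4 → posterior Gamma(13, 26/5)
obs 5: x=5 → posterior Gamma(18, 31/5)
obs 6: x=4 → posterior Gamma(22, 36/5)
obs 7: x=1 → posterior Gamma(23, 41/5)
obs 8: x=5 → posterior Gamma(28, 46/5)
obs 9: x=6 → posterior Gamma(34, 51/5)
obs 10: x=1 → posterior Gamma(35, 56/5)
obs 11: x=6 → posterior Gamma(41, 61/5)
obs 12: x=6 → posterior Gamma(47, 66/5)

k = 12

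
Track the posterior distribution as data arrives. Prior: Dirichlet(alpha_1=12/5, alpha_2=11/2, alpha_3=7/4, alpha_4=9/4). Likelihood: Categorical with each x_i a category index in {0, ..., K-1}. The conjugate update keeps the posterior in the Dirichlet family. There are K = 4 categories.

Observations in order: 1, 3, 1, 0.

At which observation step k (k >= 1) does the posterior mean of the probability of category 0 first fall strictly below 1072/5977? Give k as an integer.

obs 1: x=1 → posterior Dirichlet(12/5, 13/2, 7/4, 9/4)
obs 2: x=3 → posterior Dirichlet(12/5, 13/2, 7/4, 13/4)
obs 3: x=1 → posterior Dirichlet(12/5, 15/2, 7/4, 13/4)
obs 4: x=0 → posterior Dirichlet(17/5, 15/2, 7/4, 13/4)

k = 2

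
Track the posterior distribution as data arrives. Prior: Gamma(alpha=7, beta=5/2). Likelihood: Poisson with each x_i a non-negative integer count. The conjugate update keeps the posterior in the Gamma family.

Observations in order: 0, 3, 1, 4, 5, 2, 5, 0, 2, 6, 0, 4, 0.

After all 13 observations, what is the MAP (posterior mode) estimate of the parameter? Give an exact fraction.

76/31

obs 1: x=0 → posterior Gamma(7, 7/2)
obs 2: x=3 → posterior Gamma(10, 9/2)
obs 3: x=1 → posterior Gamma(11, 11/2)
obs 4: x=4 → posterior Gamma(15, 13/2)
obs 5: x=5 → posterior Gamma(20, 15/2)
obs 6: x=2 → posterior Gamma(22, 17/2)
obs 7: x=5 → posterior Gamma(27, 19/2)
obs 8: x=0 → posterior Gamma(27, 21/2)
obs 9: x=2 → posterior Gamma(29, 23/2)
obs 10: x=6 → posterior Gamma(35, 25/2)
obs 11: x=0 → posterior Gamma(35, 27/2)
obs 12: x=4 → posterior Gamma(39, 29/2)
obs 13: x=0 → posterior Gamma(39, 31/2)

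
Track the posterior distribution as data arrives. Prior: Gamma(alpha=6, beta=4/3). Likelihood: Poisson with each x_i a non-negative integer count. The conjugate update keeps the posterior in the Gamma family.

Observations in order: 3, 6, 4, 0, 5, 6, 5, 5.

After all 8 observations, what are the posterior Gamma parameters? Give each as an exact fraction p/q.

obs 1: x=3 → posterior Gamma(9, 7/3)
obs 2: x=6 → posterior Gamma(15, 10/3)
obs 3: x=4 → posterior Gamma(19, 13/3)
obs 4: x=0 → posterior Gamma(19, 16/3)
obs 5: x=5 → posterior Gamma(24, 19/3)
obs 6: x=6 → posterior Gamma(30, 22/3)
obs 7: x=5 → posterior Gamma(35, 25/3)
obs 8: x=5 → posterior Gamma(40, 28/3)

alpha=40, beta=28/3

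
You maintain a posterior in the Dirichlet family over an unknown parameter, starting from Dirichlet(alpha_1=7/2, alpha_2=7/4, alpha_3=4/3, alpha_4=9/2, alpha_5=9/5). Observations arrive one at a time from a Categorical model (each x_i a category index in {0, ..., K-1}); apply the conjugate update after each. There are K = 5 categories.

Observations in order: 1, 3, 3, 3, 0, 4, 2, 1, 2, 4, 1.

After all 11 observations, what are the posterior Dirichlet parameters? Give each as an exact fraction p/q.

alpha_1=9/2, alpha_2=19/4, alpha_3=10/3, alpha_4=15/2, alpha_5=19/5

obs 1: x=1 → posterior Dirichlet(7/2, 11/4, 4/3, 9/2, 9/5)
obs 2: x=3 → posterior Dirichlet(7/2, 11/4, 4/3, 11/2, 9/5)
obs 3: x=3 → posterior Dirichlet(7/2, 11/4, 4/3, 13/2, 9/5)
obs 4: x=3 → posterior Dirichlet(7/2, 11/4, 4/3, 15/2, 9/5)
obs 5: x=0 → posterior Dirichlet(9/2, 11/4, 4/3, 15/2, 9/5)
obs 6: x=4 → posterior Dirichlet(9/2, 11/4, 4/3, 15/2, 14/5)
obs 7: x=2 → posterior Dirichlet(9/2, 11/4, 7/3, 15/2, 14/5)
obs 8: x=1 → posterior Dirichlet(9/2, 15/4, 7/3, 15/2, 14/5)
obs 9: x=2 → posterior Dirichlet(9/2, 15/4, 10/3, 15/2, 14/5)
obs 10: x=4 → posterior Dirichlet(9/2, 15/4, 10/3, 15/2, 19/5)
obs 11: x=1 → posterior Dirichlet(9/2, 19/4, 10/3, 15/2, 19/5)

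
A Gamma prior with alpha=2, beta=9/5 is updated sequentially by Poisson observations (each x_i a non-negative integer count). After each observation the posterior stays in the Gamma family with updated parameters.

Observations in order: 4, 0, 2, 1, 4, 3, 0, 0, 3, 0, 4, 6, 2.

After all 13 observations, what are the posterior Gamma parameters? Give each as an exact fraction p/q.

alpha=31, beta=74/5

obs 1: x=4 → posterior Gamma(6, 14/5)
obs 2: x=0 → posterior Gamma(6, 19/5)
obs 3: x=2 → posterior Gamma(8, 24/5)
obs 4: x=1 → posterior Gamma(9, 29/5)
obs 5: x=4 → posterior Gamma(13, 34/5)
obs 6: x=3 → posterior Gamma(16, 39/5)
obs 7: x=0 → posterior Gamma(16, 44/5)
obs 8: x=0 → posterior Gamma(16, 49/5)
obs 9: x=3 → posterior Gamma(19, 54/5)
obs 10: x=0 → posterior Gamma(19, 59/5)
obs 11: x=4 → posterior Gamma(23, 64/5)
obs 12: x=6 → posterior Gamma(29, 69/5)
obs 13: x=2 → posterior Gamma(31, 74/5)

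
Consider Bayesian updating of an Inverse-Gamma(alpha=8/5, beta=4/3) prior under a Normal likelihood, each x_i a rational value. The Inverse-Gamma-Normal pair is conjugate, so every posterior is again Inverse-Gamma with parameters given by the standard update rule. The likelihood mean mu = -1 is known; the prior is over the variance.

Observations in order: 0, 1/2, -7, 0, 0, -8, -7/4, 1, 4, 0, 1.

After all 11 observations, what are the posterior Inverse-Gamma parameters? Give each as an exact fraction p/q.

obs 1: x=0 → posterior Inverse-Gamma(21/10, 11/6)
obs 2: x=1/2 → posterior Inverse-Gamma(13/5, 71/24)
obs 3: x=-7 → posterior Inverse-Gamma(31/10, 503/24)
obs 4: x=0 → posterior Inverse-Gamma(18/5, 515/24)
obs 5: x=0 → posterior Inverse-Gamma(41/10, 527/24)
obs 6: x=-8 → posterior Inverse-Gamma(23/5, 1115/24)
obs 7: x=-7/4 → posterior Inverse-Gamma(51/10, 4487/96)
obs 8: x=1 → posterior Inverse-Gamma(28/5, 4679/96)
obs 9: x=4 → posterior Inverse-Gamma(61/10, 5879/96)
obs 10: x=0 → posterior Inverse-Gamma(33/5, 5927/96)
obs 11: x=1 → posterior Inverse-Gamma(71/10, 6119/96)

alpha=71/10, beta=6119/96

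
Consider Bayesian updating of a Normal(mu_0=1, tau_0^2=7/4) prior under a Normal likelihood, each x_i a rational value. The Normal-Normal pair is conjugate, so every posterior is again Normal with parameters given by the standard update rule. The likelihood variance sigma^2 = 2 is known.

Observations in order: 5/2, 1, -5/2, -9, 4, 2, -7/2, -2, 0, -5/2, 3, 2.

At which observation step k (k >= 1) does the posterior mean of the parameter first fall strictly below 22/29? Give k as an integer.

obs 1: x=5/2 → posterior Normal(17/10, 14/15)
obs 2: x=1 → posterior Normal(65/44, 7/11)
obs 3: x=-5/2 → posterior Normal(15/29, 14/29)
obs 4: x=-9 → posterior Normal(-4/3, 7/18)
obs 5: x=4 → posterior Normal(-20/43, 14/43)
obs 6: x=2 → posterior Normal(-3/25, 7/25)
obs 7: x=-7/2 → posterior Normal(-61/114, 14/57)
obs 8: x=-2 → posterior Normal(-89/128, 7/32)
obs 9: x=0 → posterior Normal(-89/142, 14/71)
obs 10: x=-5/2 → posterior Normal(-31/39, 7/39)
obs 11: x=3 → posterior Normal(-41/85, 14/85)
obs 12: x=2 → posterior Normal(-27/92, 7/46)

k = 3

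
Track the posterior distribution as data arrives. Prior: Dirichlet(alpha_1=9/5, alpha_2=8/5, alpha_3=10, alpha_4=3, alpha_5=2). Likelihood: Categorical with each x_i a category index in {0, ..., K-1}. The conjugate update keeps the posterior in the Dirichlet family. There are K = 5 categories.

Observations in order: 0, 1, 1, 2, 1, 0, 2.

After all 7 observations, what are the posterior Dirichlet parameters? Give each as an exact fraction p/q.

obs 1: x=0 → posterior Dirichlet(14/5, 8/5, 10, 3, 2)
obs 2: x=1 → posterior Dirichlet(14/5, 13/5, 10, 3, 2)
obs 3: x=1 → posterior Dirichlet(14/5, 18/5, 10, 3, 2)
obs 4: x=2 → posterior Dirichlet(14/5, 18/5, 11, 3, 2)
obs 5: x=1 → posterior Dirichlet(14/5, 23/5, 11, 3, 2)
obs 6: x=0 → posterior Dirichlet(19/5, 23/5, 11, 3, 2)
obs 7: x=2 → posterior Dirichlet(19/5, 23/5, 12, 3, 2)

alpha_1=19/5, alpha_2=23/5, alpha_3=12, alpha_4=3, alpha_5=2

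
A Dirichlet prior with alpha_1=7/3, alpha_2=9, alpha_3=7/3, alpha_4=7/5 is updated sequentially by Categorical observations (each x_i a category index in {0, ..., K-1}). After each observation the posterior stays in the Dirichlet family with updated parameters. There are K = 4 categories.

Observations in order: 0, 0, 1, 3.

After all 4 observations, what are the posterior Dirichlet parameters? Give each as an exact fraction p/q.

alpha_1=13/3, alpha_2=10, alpha_3=7/3, alpha_4=12/5

obs 1: x=0 → posterior Dirichlet(10/3, 9, 7/3, 7/5)
obs 2: x=0 → posterior Dirichlet(13/3, 9, 7/3, 7/5)
obs 3: x=1 → posterior Dirichlet(13/3, 10, 7/3, 7/5)
obs 4: x=3 → posterior Dirichlet(13/3, 10, 7/3, 12/5)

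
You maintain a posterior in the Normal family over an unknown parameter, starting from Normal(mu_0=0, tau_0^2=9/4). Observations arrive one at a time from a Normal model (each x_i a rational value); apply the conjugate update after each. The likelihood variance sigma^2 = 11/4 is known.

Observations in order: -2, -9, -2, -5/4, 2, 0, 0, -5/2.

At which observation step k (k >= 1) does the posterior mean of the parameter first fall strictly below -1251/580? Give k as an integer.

k = 2

obs 1: x=-2 → posterior Normal(-9/10, 99/80)
obs 2: x=-9 → posterior Normal(-99/29, 99/116)
obs 3: x=-2 → posterior Normal(-117/38, 99/152)
obs 4: x=-5/4 → posterior Normal(-513/188, 99/188)
obs 5: x=2 → posterior Normal(-63/32, 99/224)
obs 6: x=0 → posterior Normal(-441/260, 99/260)
obs 7: x=0 → posterior Normal(-441/296, 99/296)
obs 8: x=-5/2 → posterior Normal(-531/332, 99/332)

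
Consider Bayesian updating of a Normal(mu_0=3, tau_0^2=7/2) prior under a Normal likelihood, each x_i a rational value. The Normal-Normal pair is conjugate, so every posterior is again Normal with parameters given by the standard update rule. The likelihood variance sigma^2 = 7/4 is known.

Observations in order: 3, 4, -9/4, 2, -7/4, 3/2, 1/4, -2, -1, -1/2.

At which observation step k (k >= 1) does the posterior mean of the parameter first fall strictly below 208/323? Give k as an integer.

obs 1: x=3 → posterior Normal(3, 7/6)
obs 2: x=4 → posterior Normal(17/5, 7/10)
obs 3: x=-9/4 → posterior Normal(25/14, 1/2)
obs 4: x=2 → posterior Normal(11/6, 7/18)
obs 5: x=-7/4 → posterior Normal(13/11, 7/22)
obs 6: x=3/2 → posterior Normal(16/13, 7/26)
obs 7: x=1/4 → posterior Normal(11/10, 7/30)
obs 8: x=-2 → posterior Normal(25/34, 7/34)
obs 9: x=-1 → posterior Normal(21/38, 7/38)
obs 10: x=-1/2 → posterior Normal(19/42, 1/6)

k = 9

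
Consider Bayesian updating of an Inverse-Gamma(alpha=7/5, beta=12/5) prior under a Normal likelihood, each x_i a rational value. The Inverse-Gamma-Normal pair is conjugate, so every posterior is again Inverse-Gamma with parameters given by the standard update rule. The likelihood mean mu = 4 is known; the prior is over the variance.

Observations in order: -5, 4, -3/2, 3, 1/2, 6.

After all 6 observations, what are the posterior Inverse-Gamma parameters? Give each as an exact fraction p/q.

obs 1: x=-5 → posterior Inverse-Gamma(19/10, 429/10)
obs 2: x=4 → posterior Inverse-Gamma(12/5, 429/10)
obs 3: x=-3/2 → posterior Inverse-Gamma(29/10, 2321/40)
obs 4: x=3 → posterior Inverse-Gamma(17/5, 2341/40)
obs 5: x=1/2 → posterior Inverse-Gamma(39/10, 1293/20)
obs 6: x=6 → posterior Inverse-Gamma(22/5, 1333/20)

alpha=22/5, beta=1333/20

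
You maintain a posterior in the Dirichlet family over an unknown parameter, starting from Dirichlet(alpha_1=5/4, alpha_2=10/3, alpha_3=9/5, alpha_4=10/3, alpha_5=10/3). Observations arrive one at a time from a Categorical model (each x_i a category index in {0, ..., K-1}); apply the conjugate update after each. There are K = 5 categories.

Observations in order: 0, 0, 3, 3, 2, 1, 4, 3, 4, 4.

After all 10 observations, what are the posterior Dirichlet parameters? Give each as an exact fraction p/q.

alpha_1=13/4, alpha_2=13/3, alpha_3=14/5, alpha_4=19/3, alpha_5=19/3

obs 1: x=0 → posterior Dirichlet(9/4, 10/3, 9/5, 10/3, 10/3)
obs 2: x=0 → posterior Dirichlet(13/4, 10/3, 9/5, 10/3, 10/3)
obs 3: x=3 → posterior Dirichlet(13/4, 10/3, 9/5, 13/3, 10/3)
obs 4: x=3 → posterior Dirichlet(13/4, 10/3, 9/5, 16/3, 10/3)
obs 5: x=2 → posterior Dirichlet(13/4, 10/3, 14/5, 16/3, 10/3)
obs 6: x=1 → posterior Dirichlet(13/4, 13/3, 14/5, 16/3, 10/3)
obs 7: x=4 → posterior Dirichlet(13/4, 13/3, 14/5, 16/3, 13/3)
obs 8: x=3 → posterior Dirichlet(13/4, 13/3, 14/5, 19/3, 13/3)
obs 9: x=4 → posterior Dirichlet(13/4, 13/3, 14/5, 19/3, 16/3)
obs 10: x=4 → posterior Dirichlet(13/4, 13/3, 14/5, 19/3, 19/3)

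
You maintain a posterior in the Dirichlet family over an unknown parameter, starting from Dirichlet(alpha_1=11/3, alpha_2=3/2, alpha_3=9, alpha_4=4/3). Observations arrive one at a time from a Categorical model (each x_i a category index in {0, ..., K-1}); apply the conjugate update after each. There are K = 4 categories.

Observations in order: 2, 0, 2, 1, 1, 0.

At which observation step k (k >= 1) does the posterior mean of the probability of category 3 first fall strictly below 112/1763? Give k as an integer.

k = 6

obs 1: x=2 → posterior Dirichlet(11/3, 3/2, 10, 4/3)
obs 2: x=0 → posterior Dirichlet(14/3, 3/2, 10, 4/3)
obs 3: x=2 → posterior Dirichlet(14/3, 3/2, 11, 4/3)
obs 4: x=1 → posterior Dirichlet(14/3, 5/2, 11, 4/3)
obs 5: x=1 → posterior Dirichlet(14/3, 7/2, 11, 4/3)
obs 6: x=0 → posterior Dirichlet(17/3, 7/2, 11, 4/3)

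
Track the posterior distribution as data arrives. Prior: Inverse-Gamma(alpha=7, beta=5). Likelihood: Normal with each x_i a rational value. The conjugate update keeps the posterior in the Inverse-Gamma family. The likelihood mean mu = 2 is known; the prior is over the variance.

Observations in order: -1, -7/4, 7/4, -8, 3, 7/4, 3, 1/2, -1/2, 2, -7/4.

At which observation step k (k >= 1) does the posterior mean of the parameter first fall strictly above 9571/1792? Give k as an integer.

obs 1: x=-1 → posterior Inverse-Gamma(15/2, 19/2)
obs 2: x=-7/4 → posterior Inverse-Gamma(8, 529/32)
obs 3: x=7/4 → posterior Inverse-Gamma(17/2, 265/16)
obs 4: x=-8 → posterior Inverse-Gamma(9, 1065/16)
obs 5: x=3 → posterior Inverse-Gamma(19/2, 1073/16)
obs 6: x=7/4 → posterior Inverse-Gamma(10, 2147/32)
obs 7: x=3 → posterior Inverse-Gamma(21/2, 2163/32)
obs 8: x=1/2 → posterior Inverse-Gamma(11, 2199/32)
obs 9: x=-1/2 → posterior Inverse-Gamma(23/2, 2299/32)
obs 10: x=2 → posterior Inverse-Gamma(12, 2299/32)
obs 11: x=-7/4 → posterior Inverse-Gamma(25/2, 631/8)

k = 4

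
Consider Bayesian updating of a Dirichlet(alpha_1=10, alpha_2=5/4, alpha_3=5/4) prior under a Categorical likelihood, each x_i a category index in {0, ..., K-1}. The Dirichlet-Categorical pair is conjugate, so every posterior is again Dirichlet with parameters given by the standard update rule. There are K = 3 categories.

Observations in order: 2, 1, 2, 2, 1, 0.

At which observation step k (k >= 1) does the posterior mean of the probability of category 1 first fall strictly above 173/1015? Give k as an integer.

obs 1: x=2 → posterior Dirichlet(10, 5/4, 9/4)
obs 2: x=1 → posterior Dirichlet(10, 9/4, 9/4)
obs 3: x=2 → posterior Dirichlet(10, 9/4, 13/4)
obs 4: x=2 → posterior Dirichlet(10, 9/4, 17/4)
obs 5: x=1 → posterior Dirichlet(10, 13/4, 17/4)
obs 6: x=0 → posterior Dirichlet(11, 13/4, 17/4)

k = 5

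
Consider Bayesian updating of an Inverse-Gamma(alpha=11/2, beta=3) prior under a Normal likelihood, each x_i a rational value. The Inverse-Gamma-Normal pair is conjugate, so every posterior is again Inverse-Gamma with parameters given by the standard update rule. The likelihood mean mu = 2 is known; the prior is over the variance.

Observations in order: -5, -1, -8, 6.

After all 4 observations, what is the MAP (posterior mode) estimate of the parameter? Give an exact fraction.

180/17

obs 1: x=-5 → posterior Inverse-Gamma(6, 55/2)
obs 2: x=-1 → posterior Inverse-Gamma(13/2, 32)
obs 3: x=-8 → posterior Inverse-Gamma(7, 82)
obs 4: x=6 → posterior Inverse-Gamma(15/2, 90)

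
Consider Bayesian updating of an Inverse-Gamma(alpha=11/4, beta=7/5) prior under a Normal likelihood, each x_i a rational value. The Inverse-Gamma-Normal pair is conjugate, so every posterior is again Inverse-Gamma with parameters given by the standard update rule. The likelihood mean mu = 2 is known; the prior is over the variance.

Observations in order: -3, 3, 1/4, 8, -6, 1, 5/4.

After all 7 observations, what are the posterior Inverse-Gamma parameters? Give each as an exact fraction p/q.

alpha=25/4, beta=5337/80

obs 1: x=-3 → posterior Inverse-Gamma(13/4, 139/10)
obs 2: x=3 → posterior Inverse-Gamma(15/4, 72/5)
obs 3: x=1/4 → posterior Inverse-Gamma(17/4, 2549/160)
obs 4: x=8 → posterior Inverse-Gamma(19/4, 5429/160)
obs 5: x=-6 → posterior Inverse-Gamma(21/4, 10549/160)
obs 6: x=1 → posterior Inverse-Gamma(23/4, 10629/160)
obs 7: x=5/4 → posterior Inverse-Gamma(25/4, 5337/80)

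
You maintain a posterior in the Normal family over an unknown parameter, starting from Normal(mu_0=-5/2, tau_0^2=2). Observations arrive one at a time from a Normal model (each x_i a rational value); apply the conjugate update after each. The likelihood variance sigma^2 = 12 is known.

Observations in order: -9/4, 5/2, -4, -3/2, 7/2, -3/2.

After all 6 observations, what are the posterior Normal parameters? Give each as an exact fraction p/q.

obs 1: x=-9/4 → posterior Normal(-69/28, 12/7)
obs 2: x=5/2 → posterior Normal(-59/32, 3/2)
obs 3: x=-4 → posterior Normal(-25/12, 4/3)
obs 4: x=-3/2 → posterior Normal(-81/40, 6/5)
obs 5: x=7/2 → posterior Normal(-67/44, 12/11)
obs 6: x=-3/2 → posterior Normal(-73/48, 1)

mu_0=-73/48, tau_0^2=1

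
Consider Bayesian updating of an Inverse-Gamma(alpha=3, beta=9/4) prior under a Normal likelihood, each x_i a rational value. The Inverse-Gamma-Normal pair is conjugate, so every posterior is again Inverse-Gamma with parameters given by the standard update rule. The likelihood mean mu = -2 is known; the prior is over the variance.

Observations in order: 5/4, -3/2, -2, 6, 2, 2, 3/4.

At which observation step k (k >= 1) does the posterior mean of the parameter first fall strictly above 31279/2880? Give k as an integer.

obs 1: x=5/4 → posterior Inverse-Gamma(7/2, 241/32)
obs 2: x=-3/2 → posterior Inverse-Gamma(4, 245/32)
obs 3: x=-2 → posterior Inverse-Gamma(9/2, 245/32)
obs 4: x=6 → posterior Inverse-Gamma(5, 1269/32)
obs 5: x=2 → posterior Inverse-Gamma(11/2, 1525/32)
obs 6: x=2 → posterior Inverse-Gamma(6, 1781/32)
obs 7: x=3/4 → posterior Inverse-Gamma(13/2, 951/16)

k = 6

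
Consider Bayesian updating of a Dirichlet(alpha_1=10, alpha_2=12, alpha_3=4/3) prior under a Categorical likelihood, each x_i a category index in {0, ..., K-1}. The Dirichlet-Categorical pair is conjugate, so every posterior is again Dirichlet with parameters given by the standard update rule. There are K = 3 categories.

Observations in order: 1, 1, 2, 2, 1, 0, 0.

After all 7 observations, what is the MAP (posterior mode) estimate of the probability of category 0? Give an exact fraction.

33/82

obs 1: x=1 → posterior Dirichlet(10, 13, 4/3)
obs 2: x=1 → posterior Dirichlet(10, 14, 4/3)
obs 3: x=2 → posterior Dirichlet(10, 14, 7/3)
obs 4: x=2 → posterior Dirichlet(10, 14, 10/3)
obs 5: x=1 → posterior Dirichlet(10, 15, 10/3)
obs 6: x=0 → posterior Dirichlet(11, 15, 10/3)
obs 7: x=0 → posterior Dirichlet(12, 15, 10/3)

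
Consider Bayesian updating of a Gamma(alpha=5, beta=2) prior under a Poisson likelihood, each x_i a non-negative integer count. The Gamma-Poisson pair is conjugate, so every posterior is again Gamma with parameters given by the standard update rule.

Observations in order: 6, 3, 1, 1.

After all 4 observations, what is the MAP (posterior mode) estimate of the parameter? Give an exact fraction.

5/2

obs 1: x=6 → posterior Gamma(11, 3)
obs 2: x=3 → posterior Gamma(14, 4)
obs 3: x=1 → posterior Gamma(15, 5)
obs 4: x=1 → posterior Gamma(16, 6)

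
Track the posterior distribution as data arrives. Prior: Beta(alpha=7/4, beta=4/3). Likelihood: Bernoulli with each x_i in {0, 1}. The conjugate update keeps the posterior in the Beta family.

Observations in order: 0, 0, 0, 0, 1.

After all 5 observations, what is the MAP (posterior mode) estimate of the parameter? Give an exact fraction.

21/73

obs 1: x=0 → posterior Beta(7/4, 7/3)
obs 2: x=0 → posterior Beta(7/4, 10/3)
obs 3: x=0 → posterior Beta(7/4, 13/3)
obs 4: x=0 → posterior Beta(7/4, 16/3)
obs 5: x=1 → posterior Beta(11/4, 16/3)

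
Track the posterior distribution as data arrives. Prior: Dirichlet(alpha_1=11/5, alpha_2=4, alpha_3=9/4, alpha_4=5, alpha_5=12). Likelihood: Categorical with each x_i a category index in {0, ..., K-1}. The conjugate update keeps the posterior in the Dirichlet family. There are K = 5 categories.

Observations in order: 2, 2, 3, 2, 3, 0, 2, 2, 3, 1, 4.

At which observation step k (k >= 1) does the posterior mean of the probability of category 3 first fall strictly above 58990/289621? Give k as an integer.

obs 1: x=2 → posterior Dirichlet(11/5, 4, 13/4, 5, 12)
obs 2: x=2 → posterior Dirichlet(11/5, 4, 17/4, 5, 12)
obs 3: x=3 → posterior Dirichlet(11/5, 4, 17/4, 6, 12)
obs 4: x=2 → posterior Dirichlet(11/5, 4, 21/4, 6, 12)
obs 5: x=3 → posterior Dirichlet(11/5, 4, 21/4, 7, 12)
obs 6: x=0 → posterior Dirichlet(16/5, 4, 21/4, 7, 12)
obs 7: x=2 → posterior Dirichlet(16/5, 4, 25/4, 7, 12)
obs 8: x=2 → posterior Dirichlet(16/5, 4, 29/4, 7, 12)
obs 9: x=3 → posterior Dirichlet(16/5, 4, 29/4, 8, 12)
obs 10: x=1 → posterior Dirichlet(16/5, 5, 29/4, 8, 12)
obs 11: x=4 → posterior Dirichlet(16/5, 5, 29/4, 8, 13)

k = 3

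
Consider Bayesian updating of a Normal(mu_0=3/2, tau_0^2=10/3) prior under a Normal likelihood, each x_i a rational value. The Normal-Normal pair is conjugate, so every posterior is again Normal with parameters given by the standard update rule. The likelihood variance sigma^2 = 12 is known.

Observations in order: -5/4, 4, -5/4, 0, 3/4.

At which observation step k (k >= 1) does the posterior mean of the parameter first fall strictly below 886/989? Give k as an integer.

obs 1: x=-5/4 → posterior Normal(83/92, 60/23)
obs 2: x=4 → posterior Normal(163/112, 15/7)
obs 3: x=-5/4 → posterior Normal(23/22, 20/11)
obs 4: x=0 → posterior Normal(69/76, 30/19)
obs 5: x=3/4 → posterior Normal(153/172, 60/43)

k = 5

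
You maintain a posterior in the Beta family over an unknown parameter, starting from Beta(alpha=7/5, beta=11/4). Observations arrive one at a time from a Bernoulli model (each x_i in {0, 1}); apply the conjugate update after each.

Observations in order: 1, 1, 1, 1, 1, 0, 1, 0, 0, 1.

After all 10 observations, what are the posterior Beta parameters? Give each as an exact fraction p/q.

obs 1: x=1 → posterior Beta(12/5, 11/4)
obs 2: x=1 → posterior Beta(17/5, 11/4)
obs 3: x=1 → posterior Beta(22/5, 11/4)
obs 4: x=1 → posterior Beta(27/5, 11/4)
obs 5: x=1 → posterior Beta(32/5, 11/4)
obs 6: x=0 → posterior Beta(32/5, 15/4)
obs 7: x=1 → posterior Beta(37/5, 15/4)
obs 8: x=0 → posterior Beta(37/5, 19/4)
obs 9: x=0 → posterior Beta(37/5, 23/4)
obs 10: x=1 → posterior Beta(42/5, 23/4)

alpha=42/5, beta=23/4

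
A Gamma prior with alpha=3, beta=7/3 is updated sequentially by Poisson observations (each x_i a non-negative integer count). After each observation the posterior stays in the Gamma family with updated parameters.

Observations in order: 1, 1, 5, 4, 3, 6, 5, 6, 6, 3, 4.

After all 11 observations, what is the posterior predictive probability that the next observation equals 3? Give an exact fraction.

obs 1: x=1 → posterior Gamma(4, 10/3)
obs 2: x=1 → posterior Gamma(5, 13/3)
obs 3: x=5 → posterior Gamma(10, 16/3)
obs 4: x=4 → posterior Gamma(14, 19/3)
obs 5: x=3 → posterior Gamma(17, 22/3)
obs 6: x=6 → posterior Gamma(23, 25/3)
obs 7: x=5 → posterior Gamma(28, 28/3)
obs 8: x=6 → posterior Gamma(34, 31/3)
obs 9: x=6 → posterior Gamma(40, 34/3)
obs 10: x=3 → posterior Gamma(43, 37/3)
obs 11: x=4 → posterior Gamma(47, 40/3)

985297274659894155180831275168563200000000000000000000000000000000000000000000000/4714360387980744262490899308202381019261517110394362838564169693991640398273296249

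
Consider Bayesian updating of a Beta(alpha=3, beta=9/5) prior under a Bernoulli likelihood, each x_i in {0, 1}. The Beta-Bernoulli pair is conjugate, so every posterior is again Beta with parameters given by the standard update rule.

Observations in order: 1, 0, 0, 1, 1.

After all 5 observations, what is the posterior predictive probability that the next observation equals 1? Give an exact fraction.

30/49

obs 1: x=1 → posterior Beta(4, 9/5)
obs 2: x=0 → posterior Beta(4, 14/5)
obs 3: x=0 → posterior Beta(4, 19/5)
obs 4: x=1 → posterior Beta(5, 19/5)
obs 5: x=1 → posterior Beta(6, 19/5)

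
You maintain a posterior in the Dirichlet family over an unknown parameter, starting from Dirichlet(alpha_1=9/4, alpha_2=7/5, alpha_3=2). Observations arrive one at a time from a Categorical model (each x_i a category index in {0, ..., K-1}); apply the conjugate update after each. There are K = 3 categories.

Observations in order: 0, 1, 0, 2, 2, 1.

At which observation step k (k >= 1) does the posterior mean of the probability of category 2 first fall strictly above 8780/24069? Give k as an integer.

k = 5

obs 1: x=0 → posterior Dirichlet(13/4, 7/5, 2)
obs 2: x=1 → posterior Dirichlet(13/4, 12/5, 2)
obs 3: x=0 → posterior Dirichlet(17/4, 12/5, 2)
obs 4: x=2 → posterior Dirichlet(17/4, 12/5, 3)
obs 5: x=2 → posterior Dirichlet(17/4, 12/5, 4)
obs 6: x=1 → posterior Dirichlet(17/4, 17/5, 4)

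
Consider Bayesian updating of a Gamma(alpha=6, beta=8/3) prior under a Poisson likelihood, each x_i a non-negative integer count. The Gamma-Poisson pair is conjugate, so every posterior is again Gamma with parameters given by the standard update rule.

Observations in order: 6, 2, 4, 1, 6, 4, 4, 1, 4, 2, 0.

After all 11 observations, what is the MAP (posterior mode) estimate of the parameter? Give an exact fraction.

117/41

obs 1: x=6 → posterior Gamma(12, 11/3)
obs 2: x=2 → posterior Gamma(14, 14/3)
obs 3: x=4 → posterior Gamma(18, 17/3)
obs 4: x=1 → posterior Gamma(19, 20/3)
obs 5: x=6 → posterior Gamma(25, 23/3)
obs 6: x=4 → posterior Gamma(29, 26/3)
obs 7: x=4 → posterior Gamma(33, 29/3)
obs 8: x=1 → posterior Gamma(34, 32/3)
obs 9: x=4 → posterior Gamma(38, 35/3)
obs 10: x=2 → posterior Gamma(40, 38/3)
obs 11: x=0 → posterior Gamma(40, 41/3)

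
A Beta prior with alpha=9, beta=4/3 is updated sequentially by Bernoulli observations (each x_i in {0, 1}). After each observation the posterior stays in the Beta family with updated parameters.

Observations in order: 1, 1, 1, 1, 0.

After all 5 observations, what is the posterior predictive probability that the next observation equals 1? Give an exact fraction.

obs 1: x=1 → posterior Beta(10, 4/3)
obs 2: x=1 → posterior Beta(11, 4/3)
obs 3: x=1 → posterior Beta(12, 4/3)
obs 4: x=1 → posterior Beta(13, 4/3)
obs 5: x=0 → posterior Beta(13, 7/3)

39/46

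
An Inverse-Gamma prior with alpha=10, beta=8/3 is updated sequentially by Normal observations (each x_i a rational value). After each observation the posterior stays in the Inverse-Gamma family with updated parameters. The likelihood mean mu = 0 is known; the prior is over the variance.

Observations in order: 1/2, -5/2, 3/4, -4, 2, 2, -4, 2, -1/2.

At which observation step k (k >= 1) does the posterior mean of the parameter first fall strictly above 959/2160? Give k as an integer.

obs 1: x=1/2 → posterior Inverse-Gamma(21/2, 67/24)
obs 2: x=-5/2 → posterior Inverse-Gamma(11, 71/12)
obs 3: x=3/4 → posterior Inverse-Gamma(23/2, 595/96)
obs 4: x=-4 → posterior Inverse-Gamma(12, 1363/96)
obs 5: x=2 → posterior Inverse-Gamma(25/2, 1555/96)
obs 6: x=2 → posterior Inverse-Gamma(13, 1747/96)
obs 7: x=-4 → posterior Inverse-Gamma(27/2, 2515/96)
obs 8: x=2 → posterior Inverse-Gamma(14, 2707/96)
obs 9: x=-1/2 → posterior Inverse-Gamma(29/2, 2719/96)

k = 2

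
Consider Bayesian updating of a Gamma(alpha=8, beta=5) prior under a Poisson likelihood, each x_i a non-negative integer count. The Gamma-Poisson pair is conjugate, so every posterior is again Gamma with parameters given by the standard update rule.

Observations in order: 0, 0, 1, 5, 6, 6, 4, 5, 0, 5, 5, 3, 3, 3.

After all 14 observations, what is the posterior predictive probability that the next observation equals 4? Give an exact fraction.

44596681322183133377556603920535026260829589063409456992373047202953478821/288230376151711744000000000000000000000000000000000000000000000000000000000

obs 1: x=0 → posterior Gamma(8, 6)
obs 2: x=0 → posterior Gamma(8, 7)
obs 3: x=1 → posterior Gamma(9, 8)
obs 4: x=5 → posterior Gamma(14, 9)
obs 5: x=6 → posterior Gamma(20, 10)
obs 6: x=6 → posterior Gamma(26, 11)
obs 7: x=4 → posterior Gamma(30, 12)
obs 8: x=5 → posterior Gamma(35, 13)
obs 9: x=0 → posterior Gamma(35, 14)
obs 10: x=5 → posterior Gamma(40, 15)
obs 11: x=5 → posterior Gamma(45, 16)
obs 12: x=3 → posterior Gamma(48, 17)
obs 13: x=3 → posterior Gamma(51, 18)
obs 14: x=3 → posterior Gamma(54, 19)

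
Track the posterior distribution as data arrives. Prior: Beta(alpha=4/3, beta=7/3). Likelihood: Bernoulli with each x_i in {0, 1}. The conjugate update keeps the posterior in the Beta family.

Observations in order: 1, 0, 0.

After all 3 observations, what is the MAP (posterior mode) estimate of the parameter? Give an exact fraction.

2/7

obs 1: x=1 → posterior Beta(7/3, 7/3)
obs 2: x=0 → posterior Beta(7/3, 10/3)
obs 3: x=0 → posterior Beta(7/3, 13/3)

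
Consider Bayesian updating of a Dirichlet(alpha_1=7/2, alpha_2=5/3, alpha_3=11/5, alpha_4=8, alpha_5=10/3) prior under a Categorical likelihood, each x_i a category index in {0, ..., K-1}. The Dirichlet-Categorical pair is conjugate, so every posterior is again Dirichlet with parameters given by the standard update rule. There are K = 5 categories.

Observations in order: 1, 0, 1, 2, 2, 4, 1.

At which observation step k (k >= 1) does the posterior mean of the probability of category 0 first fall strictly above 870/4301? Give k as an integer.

k = 2

obs 1: x=1 → posterior Dirichlet(7/2, 8/3, 11/5, 8, 10/3)
obs 2: x=0 → posterior Dirichlet(9/2, 8/3, 11/5, 8, 10/3)
obs 3: x=1 → posterior Dirichlet(9/2, 11/3, 11/5, 8, 10/3)
obs 4: x=2 → posterior Dirichlet(9/2, 11/3, 16/5, 8, 10/3)
obs 5: x=2 → posterior Dirichlet(9/2, 11/3, 21/5, 8, 10/3)
obs 6: x=4 → posterior Dirichlet(9/2, 11/3, 21/5, 8, 13/3)
obs 7: x=1 → posterior Dirichlet(9/2, 14/3, 21/5, 8, 13/3)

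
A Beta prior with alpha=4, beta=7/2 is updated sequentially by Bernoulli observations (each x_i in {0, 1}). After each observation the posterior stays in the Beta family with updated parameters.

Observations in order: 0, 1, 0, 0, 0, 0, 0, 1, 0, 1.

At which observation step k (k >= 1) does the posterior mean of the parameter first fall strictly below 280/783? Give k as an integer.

k = 7

obs 1: x=0 → posterior Beta(4, 9/2)
obs 2: x=1 → posterior Beta(5, 9/2)
obs 3: x=0 → posterior Beta(5, 11/2)
obs 4: x=0 → posterior Beta(5, 13/2)
obs 5: x=0 → posterior Beta(5, 15/2)
obs 6: x=0 → posterior Beta(5, 17/2)
obs 7: x=0 → posterior Beta(5, 19/2)
obs 8: x=1 → posterior Beta(6, 19/2)
obs 9: x=0 → posterior Beta(6, 21/2)
obs 10: x=1 → posterior Beta(7, 21/2)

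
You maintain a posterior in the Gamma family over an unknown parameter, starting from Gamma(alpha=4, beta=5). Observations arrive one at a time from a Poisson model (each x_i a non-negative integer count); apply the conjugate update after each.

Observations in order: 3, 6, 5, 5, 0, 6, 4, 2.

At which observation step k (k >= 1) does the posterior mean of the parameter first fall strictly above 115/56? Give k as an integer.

obs 1: x=3 → posterior Gamma(7, 6)
obs 2: x=6 → posterior Gamma(13, 7)
obs 3: x=5 → posterior Gamma(18, 8)
obs 4: x=5 → posterior Gamma(23, 9)
obs 5: x=0 → posterior Gamma(23, 10)
obs 6: x=6 → posterior Gamma(29, 11)
obs 7: x=4 → posterior Gamma(33, 12)
obs 8: x=2 → posterior Gamma(35, 13)

k = 3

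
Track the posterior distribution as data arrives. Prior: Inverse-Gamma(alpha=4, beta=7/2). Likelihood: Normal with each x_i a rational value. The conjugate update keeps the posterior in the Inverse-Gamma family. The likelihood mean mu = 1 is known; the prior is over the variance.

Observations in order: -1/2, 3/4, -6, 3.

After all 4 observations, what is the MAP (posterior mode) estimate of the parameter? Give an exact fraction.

997/224

obs 1: x=-1/2 → posterior Inverse-Gamma(9/2, 37/8)
obs 2: x=3/4 → posterior Inverse-Gamma(5, 149/32)
obs 3: x=-6 → posterior Inverse-Gamma(11/2, 933/32)
obs 4: x=3 → posterior Inverse-Gamma(6, 997/32)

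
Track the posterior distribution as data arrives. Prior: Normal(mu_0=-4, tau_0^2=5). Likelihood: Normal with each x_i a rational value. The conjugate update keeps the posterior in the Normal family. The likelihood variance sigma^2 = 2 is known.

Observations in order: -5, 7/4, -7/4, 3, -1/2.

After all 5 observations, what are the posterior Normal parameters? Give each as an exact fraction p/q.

obs 1: x=-5 → posterior Normal(-33/7, 10/7)
obs 2: x=7/4 → posterior Normal(-97/48, 5/6)
obs 3: x=-7/4 → posterior Normal(-33/17, 10/17)
obs 4: x=3 → posterior Normal(-9/11, 5/11)
obs 5: x=-1/2 → posterior Normal(-41/54, 10/27)

mu_0=-41/54, tau_0^2=10/27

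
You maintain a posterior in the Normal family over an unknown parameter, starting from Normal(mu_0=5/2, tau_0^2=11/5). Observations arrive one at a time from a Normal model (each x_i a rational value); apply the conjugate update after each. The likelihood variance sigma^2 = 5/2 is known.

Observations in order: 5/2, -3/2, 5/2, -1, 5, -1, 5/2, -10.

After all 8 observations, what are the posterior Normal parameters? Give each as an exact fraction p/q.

mu_0=27/134, tau_0^2=55/201

obs 1: x=5/2 → posterior Normal(5/2, 55/47)
obs 2: x=-3/2 → posterior Normal(169/138, 55/69)
obs 3: x=5/2 → posterior Normal(279/182, 55/91)
obs 4: x=-1 → posterior Normal(235/226, 55/113)
obs 5: x=5 → posterior Normal(91/54, 11/27)
obs 6: x=-1 → posterior Normal(411/314, 55/157)
obs 7: x=5/2 → posterior Normal(521/358, 55/179)
obs 8: x=-10 → posterior Normal(27/134, 55/201)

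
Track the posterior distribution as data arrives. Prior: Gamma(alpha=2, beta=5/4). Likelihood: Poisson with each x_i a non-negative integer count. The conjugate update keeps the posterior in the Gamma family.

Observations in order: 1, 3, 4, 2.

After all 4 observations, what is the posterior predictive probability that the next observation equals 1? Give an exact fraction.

353079720546558768/1490116119384765625

obs 1: x=1 → posterior Gamma(3, 9/4)
obs 2: x=3 → posterior Gamma(6, 13/4)
obs 3: x=4 → posterior Gamma(10, 17/4)
obs 4: x=2 → posterior Gamma(12, 21/4)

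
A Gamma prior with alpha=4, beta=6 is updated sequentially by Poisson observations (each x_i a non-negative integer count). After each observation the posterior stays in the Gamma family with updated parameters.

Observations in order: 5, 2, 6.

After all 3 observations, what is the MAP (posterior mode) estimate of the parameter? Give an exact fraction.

16/9

obs 1: x=5 → posterior Gamma(9, 7)
obs 2: x=2 → posterior Gamma(11, 8)
obs 3: x=6 → posterior Gamma(17, 9)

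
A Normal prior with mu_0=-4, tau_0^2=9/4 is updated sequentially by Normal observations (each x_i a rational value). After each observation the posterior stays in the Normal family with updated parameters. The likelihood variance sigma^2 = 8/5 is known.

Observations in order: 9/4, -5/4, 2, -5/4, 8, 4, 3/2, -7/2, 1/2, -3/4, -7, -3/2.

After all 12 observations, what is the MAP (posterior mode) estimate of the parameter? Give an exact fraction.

7/572

obs 1: x=9/4 → posterior Normal(-107/308, 72/77)
obs 2: x=-5/4 → posterior Normal(-83/122, 36/61)
obs 3: x=2 → posterior Normal(7/167, 72/167)
obs 4: x=-5/4 → posterior Normal(-197/848, 18/53)
obs 5: x=8 → posterior Normal(1243/1028, 72/257)
obs 6: x=4 → posterior Normal(13/8, 36/151)
obs 7: x=3/2 → posterior Normal(2233/1388, 72/347)
obs 8: x=-7/2 → posterior Normal(229/224, 9/49)
obs 9: x=1/2 → posterior Normal(1693/1748, 72/437)
obs 10: x=-3/4 → posterior Normal(779/964, 36/241)
obs 11: x=-7 → posterior Normal(149/1054, 72/527)
obs 12: x=-3/2 → posterior Normal(7/572, 18/143)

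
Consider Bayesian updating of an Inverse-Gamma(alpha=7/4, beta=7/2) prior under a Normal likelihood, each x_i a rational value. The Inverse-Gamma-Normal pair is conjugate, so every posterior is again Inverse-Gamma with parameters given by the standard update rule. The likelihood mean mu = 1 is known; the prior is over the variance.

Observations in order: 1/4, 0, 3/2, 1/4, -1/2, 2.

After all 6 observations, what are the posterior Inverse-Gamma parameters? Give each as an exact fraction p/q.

alpha=19/4, beta=101/16

obs 1: x=1/4 → posterior Inverse-Gamma(9/4, 121/32)
obs 2: x=0 → posterior Inverse-Gamma(11/4, 137/32)
obs 3: x=3/2 → posterior Inverse-Gamma(13/4, 141/32)
obs 4: x=1/4 → posterior Inverse-Gamma(15/4, 75/16)
obs 5: x=-1/2 → posterior Inverse-Gamma(17/4, 93/16)
obs 6: x=2 → posterior Inverse-Gamma(19/4, 101/16)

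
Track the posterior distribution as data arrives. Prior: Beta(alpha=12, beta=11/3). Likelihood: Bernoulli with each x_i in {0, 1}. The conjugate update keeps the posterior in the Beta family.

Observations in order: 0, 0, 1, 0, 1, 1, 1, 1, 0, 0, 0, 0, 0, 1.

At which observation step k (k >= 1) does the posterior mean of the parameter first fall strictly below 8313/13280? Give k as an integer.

obs 1: x=0 → posterior Beta(12, 14/3)
obs 2: x=0 → posterior Beta(12, 17/3)
obs 3: x=1 → posterior Beta(13, 17/3)
obs 4: x=0 → posterior Beta(13, 20/3)
obs 5: x=1 → posterior Beta(14, 20/3)
obs 6: x=1 → posterior Beta(15, 20/3)
obs 7: x=1 → posterior Beta(16, 20/3)
obs 8: x=1 → posterior Beta(17, 20/3)
obs 9: x=0 → posterior Beta(17, 23/3)
obs 10: x=0 → posterior Beta(17, 26/3)
obs 11: x=0 → posterior Beta(17, 29/3)
obs 12: x=0 → posterior Beta(17, 32/3)
obs 13: x=0 → posterior Beta(17, 35/3)
obs 14: x=1 → posterior Beta(18, 35/3)

k = 12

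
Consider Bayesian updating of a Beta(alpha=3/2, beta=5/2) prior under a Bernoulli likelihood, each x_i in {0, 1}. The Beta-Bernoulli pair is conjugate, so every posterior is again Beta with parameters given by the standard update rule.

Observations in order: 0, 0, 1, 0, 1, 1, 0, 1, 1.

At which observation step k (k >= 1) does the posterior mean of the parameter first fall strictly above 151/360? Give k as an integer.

k = 6

obs 1: x=0 → posterior Beta(3/2, 7/2)
obs 2: x=0 → posterior Beta(3/2, 9/2)
obs 3: x=1 → posterior Beta(5/2, 9/2)
obs 4: x=0 → posterior Beta(5/2, 11/2)
obs 5: x=1 → posterior Beta(7/2, 11/2)
obs 6: x=1 → posterior Beta(9/2, 11/2)
obs 7: x=0 → posterior Beta(9/2, 13/2)
obs 8: x=1 → posterior Beta(11/2, 13/2)
obs 9: x=1 → posterior Beta(13/2, 13/2)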